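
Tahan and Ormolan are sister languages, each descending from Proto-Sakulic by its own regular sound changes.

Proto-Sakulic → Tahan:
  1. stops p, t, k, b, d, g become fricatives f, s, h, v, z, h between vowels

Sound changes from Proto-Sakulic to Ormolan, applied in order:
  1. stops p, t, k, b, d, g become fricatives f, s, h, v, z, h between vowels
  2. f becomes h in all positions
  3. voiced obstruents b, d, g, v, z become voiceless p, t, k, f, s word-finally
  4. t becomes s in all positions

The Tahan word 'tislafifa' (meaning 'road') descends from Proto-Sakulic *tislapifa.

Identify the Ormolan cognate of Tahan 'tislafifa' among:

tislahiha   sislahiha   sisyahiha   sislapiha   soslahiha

sislahiha

Ormolan: *tislapifa
  tislapifa → tislafifa   [intervocalic lenition]
  tislafifa → tislahiha   [unconditioned shift]
  tislahiha (rule 3 does not apply)
  tislahiha → sislahiha   [unconditioned shift]
  giving Ormolan sislahiha.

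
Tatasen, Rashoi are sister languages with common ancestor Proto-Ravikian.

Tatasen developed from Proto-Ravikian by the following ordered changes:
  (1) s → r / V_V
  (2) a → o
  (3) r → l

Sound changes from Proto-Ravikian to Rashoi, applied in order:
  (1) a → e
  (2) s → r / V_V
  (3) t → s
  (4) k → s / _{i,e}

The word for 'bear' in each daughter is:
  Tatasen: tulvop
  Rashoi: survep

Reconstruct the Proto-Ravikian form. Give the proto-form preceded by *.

*turvap

Position 3: Tatasen has l, Rashoi has r. Taking the neighbouring segments as reconstructed: Tatasen l could go back to *l or *r; Rashoi r can only go back to *r — the one source consistent with every daughter is *r.
Position 1: Tatasen has t, Rashoi has s. Tatasen preserves t here (none of its changes turn any other segment into t), so the proto-segment is *t.
This points to *turvap. Verify forward in each daughter:
Tatasen: *turvap
  turvap (rule 1 does not apply)
  turvap → turvop   [vowel merger]
  turvop → tulvop   [unconditioned shift]
  giving Tatasen tulvop.
Rashoi: start from *turvap.
  rule 1 (vowel merger): turvap → turvep
  rule 2: no change — turvep
  rule 3 (unconditioned shift): turvep → survep
  rule 4: no change — survep
  ⇒ Rashoi survep
No other proto-form is consistent with every reflex, so the reconstruction is *turvap.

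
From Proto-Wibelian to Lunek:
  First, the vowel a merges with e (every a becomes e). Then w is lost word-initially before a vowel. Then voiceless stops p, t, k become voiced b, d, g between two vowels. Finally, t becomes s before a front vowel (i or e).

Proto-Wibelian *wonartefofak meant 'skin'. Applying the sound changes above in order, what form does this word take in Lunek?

Lunek: *wonartefofak
  wonartefofak → wonertefofek   [vowel merger]
  wonertefofek → onertefofek   [glide loss]
  onertefofek (rule 3 does not apply)
  onertefofek → onersefofek   [palatalisation]
  giving Lunek onersefofek.

onersefofek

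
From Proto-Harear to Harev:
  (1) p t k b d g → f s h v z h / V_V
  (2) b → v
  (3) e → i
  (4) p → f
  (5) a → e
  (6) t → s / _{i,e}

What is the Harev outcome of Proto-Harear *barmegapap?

Harev: *barmegapap
  barmegapap → barmehafap   [intervocalic lenition]
  barmehafap → varmehafap   [unconditioned shift]
  varmehafap → varmihafap   [vowel merger]
  varmihafap → varmihafaf   [unconditioned shift]
  varmihafaf → vermihefef   [vowel merger]
  vermihefef (rule 6 does not apply)
  giving Harev vermihefef.

vermihefef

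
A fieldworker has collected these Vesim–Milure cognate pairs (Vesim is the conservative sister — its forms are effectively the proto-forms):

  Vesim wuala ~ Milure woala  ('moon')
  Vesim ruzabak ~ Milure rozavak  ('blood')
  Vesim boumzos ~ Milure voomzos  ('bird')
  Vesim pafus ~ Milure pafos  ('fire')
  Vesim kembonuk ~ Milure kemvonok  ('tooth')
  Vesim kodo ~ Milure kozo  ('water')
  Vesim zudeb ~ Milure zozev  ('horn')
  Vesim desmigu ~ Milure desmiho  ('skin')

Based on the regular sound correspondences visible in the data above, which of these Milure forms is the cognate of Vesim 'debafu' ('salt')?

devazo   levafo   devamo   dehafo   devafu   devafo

ruzabak ~ rozavak — Vesim b corresponds to Milure v between vowels (before a back vowel).
desmigu ~ desmiho — Vesim u corresponds to Milure o word-finally.
Applying these to Vesim 'debafu':
  debafu → devafu   (b→v between vowels (before a back vowel))
  devafu → devafo   (u→o word-finally)
So the Milure cognate is 'devafo'.

devafo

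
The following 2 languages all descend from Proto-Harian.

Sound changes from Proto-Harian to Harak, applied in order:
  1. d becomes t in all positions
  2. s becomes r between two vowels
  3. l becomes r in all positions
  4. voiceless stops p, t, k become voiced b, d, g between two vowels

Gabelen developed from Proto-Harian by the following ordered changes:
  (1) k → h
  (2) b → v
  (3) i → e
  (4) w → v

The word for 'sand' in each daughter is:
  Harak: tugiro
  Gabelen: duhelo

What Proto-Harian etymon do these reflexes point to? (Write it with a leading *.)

Position 3: Harak has g, Gabelen has h. Taking the neighbouring segments as reconstructed: Harak g could go back to *k or *g; Gabelen h could go back to *k or *h — the one source consistent with every daughter is *k.
Position 5: Harak has r, Gabelen has l. Gabelen preserves l here (none of its changes turn any other segment into l), so the proto-segment is *l.
Continuing position by position gives *dukilo; check it forward:
Harak: *dukilo > tukilo > tukiro > tugiro  (by unconditioned shift, unconditioned shift, intervocalic voicing)
Gabelen: *dukilo
  dukilo → duhilo   [unconditioned shift]
  duhilo (rule 2 does not apply)
  duhilo → duhelo   [vowel merger]
  duhelo (rule 4 does not apply)
  giving Gabelen duhelo.
*dukilo is the unique common source.

*dukilo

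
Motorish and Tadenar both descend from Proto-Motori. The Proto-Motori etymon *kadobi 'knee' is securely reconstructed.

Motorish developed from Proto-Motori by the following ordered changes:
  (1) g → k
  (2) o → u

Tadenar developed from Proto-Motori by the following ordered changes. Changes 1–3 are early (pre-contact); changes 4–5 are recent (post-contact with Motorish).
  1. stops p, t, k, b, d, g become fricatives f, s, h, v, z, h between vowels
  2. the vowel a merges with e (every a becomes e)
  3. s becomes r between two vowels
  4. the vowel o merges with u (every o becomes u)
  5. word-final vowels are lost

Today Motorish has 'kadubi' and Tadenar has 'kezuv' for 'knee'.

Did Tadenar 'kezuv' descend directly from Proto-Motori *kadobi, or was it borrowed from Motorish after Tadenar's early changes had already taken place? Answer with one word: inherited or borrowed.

If inherited, *kadobi would pass through all of Tadenar's changes:
Tadenar: *kadobi > kazovi > kezovi > kezuvi > kezuv  (by intervocalic lenition, vowel merger, vowel merger, apocope)
If borrowed from Motorish 'kadubi' after the early changes, it would undergo only the recent ones:
  rule 4 (vowel merger): no change (kadubi)
  rule 5 (apocope): kadubi → kadub
  ⇒ as a loan: kadub
Tadenar 'kezuv' matches the inherited outcome exactly, so it is an inherited cognate, not a loan.

inherited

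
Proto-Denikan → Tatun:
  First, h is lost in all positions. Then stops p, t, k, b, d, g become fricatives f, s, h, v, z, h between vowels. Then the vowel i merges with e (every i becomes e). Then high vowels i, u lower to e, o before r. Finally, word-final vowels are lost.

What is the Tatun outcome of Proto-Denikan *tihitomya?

teesomy

Tatun: start from *tihitomya.
  rule 1 (h-loss): tihitomya → tiitomya
  rule 2 (intervocalic lenition): tiitomya → tiisomya
  rule 3 (vowel merger): tiisomya → teesomya
  rule 4: no change — teesomya
  rule 5 (apocope): teesomya → teesomy
  ⇒ Tatun teesomy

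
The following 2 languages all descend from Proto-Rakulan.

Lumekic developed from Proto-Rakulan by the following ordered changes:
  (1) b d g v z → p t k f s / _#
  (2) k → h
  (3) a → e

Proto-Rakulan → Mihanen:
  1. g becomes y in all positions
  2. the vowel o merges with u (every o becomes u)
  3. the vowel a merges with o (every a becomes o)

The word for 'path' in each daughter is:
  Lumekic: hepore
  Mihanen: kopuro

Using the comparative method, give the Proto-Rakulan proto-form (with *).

Position 6: Lumekic has e, Mihanen has o. In Mihanen, o can only continue *a, so the proto-segment is *a.
Position 2: Lumekic has e, Mihanen has o. In Mihanen, o can only continue *a, so the proto-segment is *a.
Position 4: Lumekic has o, Mihanen has u. Lumekic preserves o here (none of its changes turn any other segment into o), so the proto-segment is *o.
Verify the candidate proto-form against each daughter:
Lumekic: start from *kapora.
  rule 1: no change — kapora
  rule 2 (unconditioned shift): kapora → hapora
  rule 3 (vowel merger): hapora → hepore
  ⇒ Lumekic hepore
Mihanen: start from *kapora.
  rule 1: no change — kapora
  rule 2 (vowel merger): kapora → kapura
  rule 3 (vowel merger): kapura → kopuro
  ⇒ Mihanen kopuro
Only *kapora yields all of Lumekic hepore, Mihanen kopuro.

*kapora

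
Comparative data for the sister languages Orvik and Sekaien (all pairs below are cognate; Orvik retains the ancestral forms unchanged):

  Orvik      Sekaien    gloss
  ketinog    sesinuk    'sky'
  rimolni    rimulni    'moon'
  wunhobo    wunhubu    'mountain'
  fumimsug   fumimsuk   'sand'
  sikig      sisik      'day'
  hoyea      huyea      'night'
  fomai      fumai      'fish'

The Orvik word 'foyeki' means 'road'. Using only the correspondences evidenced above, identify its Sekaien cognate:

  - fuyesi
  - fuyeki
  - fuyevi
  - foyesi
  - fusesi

fuyesi

ketinog ~ sesinuk, rimolni ~ rimulni — Orvik o corresponds to Sekaien u after a consonant, before a consonant other than r, m, n, p, b, f, v.
sikig ~ sisik — Orvik k corresponds to Sekaien s between vowels (before a front vowel).
Applying these to Orvik 'foyeki':
  foyeki → fuyeki   (o→u after a consonant, before a consonant other than r, m, n, p, b, f, v)
  fuyeki → fuyesi   (k→s between vowels (before a front vowel))
So the Sekaien cognate is 'fuyesi'.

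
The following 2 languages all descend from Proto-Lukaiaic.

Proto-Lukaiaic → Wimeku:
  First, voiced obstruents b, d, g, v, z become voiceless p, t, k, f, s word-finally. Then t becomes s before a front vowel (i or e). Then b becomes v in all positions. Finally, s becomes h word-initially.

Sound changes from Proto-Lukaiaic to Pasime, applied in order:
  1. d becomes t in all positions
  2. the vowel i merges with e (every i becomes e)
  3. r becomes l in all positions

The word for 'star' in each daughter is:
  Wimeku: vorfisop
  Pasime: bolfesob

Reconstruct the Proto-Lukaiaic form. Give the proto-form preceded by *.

Position 5: Wimeku has i, Pasime has e. Wimeku preserves i here (none of its changes turn any other segment into i), so the proto-segment is *i.
Position 3: Wimeku has r, Pasime has l. Wimeku preserves r here (none of its changes turn any other segment into r), so the proto-segment is *r.
Position 8: Wimeku has p, Pasime has b. Pasime preserves b here (none of its changes turn any other segment into b), so the proto-segment is *b.
This points to *borfisob. Verify forward in each daughter:
Wimeku: start from *borfisob.
  rule 1 (final devoicing): borfisob → borfisop
  rule 2: no change — borfisop
  rule 3 (unconditioned shift): borfisop → vorfisop
  rule 4: no change — vorfisop
  ⇒ Wimeku vorfisop
Pasime: *borfisob
  borfisob (rule 1 does not apply)
  borfisob → borfesob   [vowel merger]
  borfesob → bolfesob   [unconditioned shift]
  giving Pasime bolfesob.
Only *borfisob yields all of Wimeku vorfisop, Pasime bolfesob.

*borfisob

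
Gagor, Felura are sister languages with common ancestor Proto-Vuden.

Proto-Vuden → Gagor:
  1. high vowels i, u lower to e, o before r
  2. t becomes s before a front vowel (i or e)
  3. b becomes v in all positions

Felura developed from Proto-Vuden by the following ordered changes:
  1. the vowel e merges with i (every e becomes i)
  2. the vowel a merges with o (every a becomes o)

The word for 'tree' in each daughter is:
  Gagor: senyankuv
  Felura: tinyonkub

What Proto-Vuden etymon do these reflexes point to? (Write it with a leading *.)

Position 9: Gagor has v, Felura has b. Felura preserves b here (none of its changes turn any other segment into b), so the proto-segment is *b.
Position 1: Gagor has s, Felura has t. Felura preserves t here (none of its changes turn any other segment into t), so the proto-segment is *t.
Continuing position by position gives *tenyankub; check it forward:
Gagor: *tenyankub > senyankub > senyankuv  (by palatalisation, unconditioned shift)
Felura: *tenyankub > tinyankub > tinyonkub  (by vowel merger, vowel merger)
Only *tenyankub yields all of Gagor senyankuv, Felura tinyonkub.

*tenyankub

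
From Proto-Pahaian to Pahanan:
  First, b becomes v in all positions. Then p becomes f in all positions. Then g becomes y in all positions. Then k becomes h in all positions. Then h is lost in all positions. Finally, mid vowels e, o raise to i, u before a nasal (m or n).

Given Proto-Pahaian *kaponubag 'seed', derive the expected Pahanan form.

afunuvay

Pahanan: *kaponubag > kaponuvag > kafonuvag > kafonuvay > hafonuvay > afonuvay > afunuvay  (by unconditioned shift, unconditioned shift, unconditioned shift, unconditioned shift, h-loss, pre-nasal raising)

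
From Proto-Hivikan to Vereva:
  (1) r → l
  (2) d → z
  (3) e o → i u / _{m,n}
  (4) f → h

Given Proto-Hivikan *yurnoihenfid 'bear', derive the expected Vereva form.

Vereva: start from *yurnoihenfid.
  rule 1 (unconditioned shift): yurnoihenfid → yulnoihenfid
  rule 2 (unconditioned shift): yulnoihenfid → yulnoihenfiz
  rule 3 (pre-nasal raising): yulnoihenfiz → yulnoihinfiz
  rule 4 (unconditioned shift): yulnoihinfiz → yulnoihinhiz
  ⇒ Vereva yulnoihinhiz

yulnoihinhiz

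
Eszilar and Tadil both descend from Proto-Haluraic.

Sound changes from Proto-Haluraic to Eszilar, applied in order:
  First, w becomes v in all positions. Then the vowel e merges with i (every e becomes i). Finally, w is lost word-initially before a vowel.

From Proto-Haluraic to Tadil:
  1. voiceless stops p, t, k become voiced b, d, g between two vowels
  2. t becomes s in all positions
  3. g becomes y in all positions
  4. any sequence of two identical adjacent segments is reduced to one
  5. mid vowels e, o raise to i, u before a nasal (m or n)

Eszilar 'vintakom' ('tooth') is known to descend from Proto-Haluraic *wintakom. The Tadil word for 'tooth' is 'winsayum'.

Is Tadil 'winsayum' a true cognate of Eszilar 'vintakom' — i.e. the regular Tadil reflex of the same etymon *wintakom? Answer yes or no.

Derive the expected Tadil reflex of *wintakom:
Tadil: *wintakom
  wintakom → wintagom   [intervocalic voicing]
  wintagom → winsagom   [unconditioned shift]
  winsagom → winsayom   [unconditioned shift]
  winsayom (rule 4 does not apply)
  winsayom → winsayum   [pre-nasal raising]
  giving Tadil winsayum.
Tadil 'winsayum' matches the regular reflex exactly, so the pair is cognate.

yes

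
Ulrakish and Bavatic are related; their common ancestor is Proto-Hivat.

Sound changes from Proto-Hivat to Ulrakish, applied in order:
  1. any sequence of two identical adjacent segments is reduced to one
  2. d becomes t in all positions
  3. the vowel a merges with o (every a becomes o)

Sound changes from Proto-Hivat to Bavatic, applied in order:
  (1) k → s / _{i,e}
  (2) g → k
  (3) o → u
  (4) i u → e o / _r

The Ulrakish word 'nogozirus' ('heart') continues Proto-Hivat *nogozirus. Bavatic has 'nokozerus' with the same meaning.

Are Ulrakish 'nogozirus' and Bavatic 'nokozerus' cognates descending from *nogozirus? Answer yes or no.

no

Derive the expected Bavatic reflex of *nogozirus:
Bavatic: *nogozirus > nokozirus > nukuzirus > nukuzerus  (by unconditioned shift, vowel merger, pre-rhotic lowering)
The regular Bavatic reflex would be 'nukuzerus', but the attested form is 'nokozerus'. The correspondence is irregular, so they are not cognates (the Bavatic form has a different source).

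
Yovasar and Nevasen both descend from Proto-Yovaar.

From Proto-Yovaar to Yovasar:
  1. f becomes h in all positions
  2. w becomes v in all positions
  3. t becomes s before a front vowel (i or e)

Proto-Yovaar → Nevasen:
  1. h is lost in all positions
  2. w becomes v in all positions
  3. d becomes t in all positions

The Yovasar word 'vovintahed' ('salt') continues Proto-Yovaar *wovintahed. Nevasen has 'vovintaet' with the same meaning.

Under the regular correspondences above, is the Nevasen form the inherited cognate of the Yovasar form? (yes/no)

Derive the expected Nevasen reflex of *wovintahed:
Nevasen: *wovintahed
  wovintahed → wovintaed   [h-loss]
  wovintaed → vovintaed   [unconditioned shift]
  vovintaed → vovintaet   [unconditioned shift]
  giving Nevasen vovintaet.
Nevasen 'vovintaet' matches the regular reflex exactly, so the pair is cognate.

yes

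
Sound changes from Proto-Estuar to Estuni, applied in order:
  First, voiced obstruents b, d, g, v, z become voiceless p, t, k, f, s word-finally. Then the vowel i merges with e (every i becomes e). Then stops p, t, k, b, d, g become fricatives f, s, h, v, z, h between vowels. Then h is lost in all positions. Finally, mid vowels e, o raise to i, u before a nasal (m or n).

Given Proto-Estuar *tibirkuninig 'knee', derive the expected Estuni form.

teverkuninek

Estuni: start from *tibirkuninig.
  rule 1 (final devoicing): tibirkuninig → tibirkuninik
  rule 2 (vowel merger): tibirkuninik → teberkunenek
  rule 3 (intervocalic lenition): teberkunenek → teverkunenek
  rule 4: no change — teverkunenek
  rule 5 (pre-nasal raising): teverkunenek → teverkuninek
  ⇒ Estuni teverkuninek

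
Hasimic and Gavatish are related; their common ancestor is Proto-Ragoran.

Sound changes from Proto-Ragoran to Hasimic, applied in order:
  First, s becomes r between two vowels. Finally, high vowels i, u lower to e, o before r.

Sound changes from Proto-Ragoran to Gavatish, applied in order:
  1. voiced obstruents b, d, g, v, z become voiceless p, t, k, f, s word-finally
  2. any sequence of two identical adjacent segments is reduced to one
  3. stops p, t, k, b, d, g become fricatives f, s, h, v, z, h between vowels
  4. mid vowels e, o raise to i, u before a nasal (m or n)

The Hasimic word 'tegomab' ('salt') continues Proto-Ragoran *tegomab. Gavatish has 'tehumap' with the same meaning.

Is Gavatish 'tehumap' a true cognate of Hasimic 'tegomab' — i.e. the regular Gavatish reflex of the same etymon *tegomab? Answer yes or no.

yes

Derive the expected Gavatish reflex of *tegomab:
Gavatish: *tegomab > tegomap > tehomap > tehumap  (by final devoicing, intervocalic lenition, pre-nasal raising)
Gavatish 'tehumap' matches the regular reflex exactly, so the pair is cognate.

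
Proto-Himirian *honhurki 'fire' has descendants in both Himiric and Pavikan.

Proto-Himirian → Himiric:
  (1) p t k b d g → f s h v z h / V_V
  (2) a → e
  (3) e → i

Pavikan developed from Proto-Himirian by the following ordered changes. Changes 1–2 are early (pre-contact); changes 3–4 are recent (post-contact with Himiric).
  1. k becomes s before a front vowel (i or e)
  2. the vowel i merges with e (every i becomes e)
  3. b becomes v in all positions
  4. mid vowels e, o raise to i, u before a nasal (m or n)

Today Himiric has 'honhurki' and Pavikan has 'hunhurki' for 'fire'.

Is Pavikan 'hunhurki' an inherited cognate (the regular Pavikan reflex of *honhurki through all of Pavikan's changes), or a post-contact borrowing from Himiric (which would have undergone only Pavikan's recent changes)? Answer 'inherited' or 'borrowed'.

If inherited, *honhurki would pass through all of Pavikan's changes:
Pavikan: *honhurki > honhursi > honhurse > hunhurse  (by palatalisation, vowel merger, pre-nasal raising)
If borrowed from Himiric 'honhurki' after the early changes, it would undergo only the recent ones:
  rule 3 (unconditioned shift): no change (honhurki)
  rule 4 (pre-nasal raising): honhurki → hunhurki
  ⇒ as a loan: hunhurki
Pavikan 'hunhurki' matches the loan outcome 'hunhurki', not the inherited 'hunhurse' — it skipped the early Pavikan changes, so it was borrowed from Himiric.

borrowed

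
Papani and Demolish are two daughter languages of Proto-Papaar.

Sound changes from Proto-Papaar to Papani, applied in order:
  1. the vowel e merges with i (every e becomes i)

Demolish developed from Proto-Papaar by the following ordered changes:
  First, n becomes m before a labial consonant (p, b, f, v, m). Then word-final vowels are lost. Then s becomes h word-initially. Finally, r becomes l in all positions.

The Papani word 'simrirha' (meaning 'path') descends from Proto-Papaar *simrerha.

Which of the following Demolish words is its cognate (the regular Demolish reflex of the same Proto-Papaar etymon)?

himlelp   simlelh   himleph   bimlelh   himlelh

Demolish: *simrerha
  simrerha (rule 1 does not apply)
  simrerha → simrerh   [apocope]
  simrerh → himrerh   [debuccalisation]
  himrerh → himlelh   [unconditioned shift]
  giving Demolish himlelh.
The other candidates each miss or misapply at least one Demolish change.

himlelh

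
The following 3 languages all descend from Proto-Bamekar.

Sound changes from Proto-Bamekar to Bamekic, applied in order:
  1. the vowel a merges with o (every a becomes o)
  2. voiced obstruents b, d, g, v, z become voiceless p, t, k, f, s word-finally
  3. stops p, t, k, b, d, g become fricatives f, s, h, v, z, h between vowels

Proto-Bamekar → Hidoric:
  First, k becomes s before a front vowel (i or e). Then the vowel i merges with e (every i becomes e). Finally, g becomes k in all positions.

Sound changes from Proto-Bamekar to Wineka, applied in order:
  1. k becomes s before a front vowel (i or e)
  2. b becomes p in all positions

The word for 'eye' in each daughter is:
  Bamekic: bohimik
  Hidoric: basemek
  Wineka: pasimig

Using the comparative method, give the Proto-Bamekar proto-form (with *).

*bakimig

Position 3: Bamekic has h, Hidoric has s, Wineka has s. Taking the neighbouring segments as reconstructed: Bamekic h could go back to *k or *g or *h; Hidoric s could go back to *k or *s; Wineka s could go back to *k or *s — the one source consistent with every daughter is *k.
Position 2: Bamekic has o, Hidoric has a, Wineka has a. Hidoric preserves a here (none of its changes turn any other segment into a), so the proto-segment is *a.
Position 1: Bamekic has b, Hidoric has b, Wineka has p. Bamekic preserves b here (none of its changes turn any other segment into b), so the proto-segment is *b.
This points to *bakimig. Verify forward in each daughter:
Bamekic: *bakimig > bokimig > bokimik > bohimik  (by vowel merger, final devoicing, intervocalic lenition)
Hidoric: start from *bakimig.
  rule 1 (palatalisation): bakimig → basimig
  rule 2 (vowel merger): basimig → basemeg
  rule 3 (unconditioned shift): basemeg → basemek
  ⇒ Hidoric basemek
Wineka: *bakimig > basimig > pasimig  (by palatalisation, unconditioned shift)
*bakimig is the unique common source.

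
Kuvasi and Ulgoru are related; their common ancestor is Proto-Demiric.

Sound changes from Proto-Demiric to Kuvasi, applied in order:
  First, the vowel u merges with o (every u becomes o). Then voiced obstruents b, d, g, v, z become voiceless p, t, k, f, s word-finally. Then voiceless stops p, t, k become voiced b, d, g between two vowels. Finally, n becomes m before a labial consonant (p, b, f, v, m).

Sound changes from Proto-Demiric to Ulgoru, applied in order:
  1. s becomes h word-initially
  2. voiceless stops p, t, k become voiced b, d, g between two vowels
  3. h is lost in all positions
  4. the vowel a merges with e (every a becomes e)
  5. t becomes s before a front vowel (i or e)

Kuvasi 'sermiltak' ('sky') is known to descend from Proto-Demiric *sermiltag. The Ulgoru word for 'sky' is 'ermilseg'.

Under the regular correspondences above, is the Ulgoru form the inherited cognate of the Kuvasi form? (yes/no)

Derive the expected Ulgoru reflex of *sermiltag:
Ulgoru: *sermiltag > hermiltag > ermiltag > ermilteg > ermilseg  (by debuccalisation, h-loss, vowel merger, palatalisation)
Ulgoru 'ermilseg' matches the regular reflex exactly, so the pair is cognate.

yes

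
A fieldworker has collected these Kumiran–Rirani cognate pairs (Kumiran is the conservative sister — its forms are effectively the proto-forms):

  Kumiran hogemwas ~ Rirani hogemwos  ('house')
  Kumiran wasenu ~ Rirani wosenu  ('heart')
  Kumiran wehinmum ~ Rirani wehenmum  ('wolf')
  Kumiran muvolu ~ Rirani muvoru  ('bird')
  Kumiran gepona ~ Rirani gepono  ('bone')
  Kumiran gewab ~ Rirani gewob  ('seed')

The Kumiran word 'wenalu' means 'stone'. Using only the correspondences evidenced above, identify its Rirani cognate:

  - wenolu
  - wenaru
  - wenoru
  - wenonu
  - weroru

wenoru

hogemwas ~ hogemwos, wasenu ~ wosenu — Kumiran a corresponds to Rirani o after a consonant, before a consonant other than r, m, n, p, b, f, v.
muvolu ~ muvoru — Kumiran l corresponds to Rirani r between vowels (before a back vowel).
Applying these to Kumiran 'wenalu':
  wenalu → wenolu   (a→o after a consonant, before a consonant other than r, m, n, p, b, f, v)
  wenolu → wenoru   (l→r between vowels (before a back vowel))
So the Rirani cognate is 'wenoru'.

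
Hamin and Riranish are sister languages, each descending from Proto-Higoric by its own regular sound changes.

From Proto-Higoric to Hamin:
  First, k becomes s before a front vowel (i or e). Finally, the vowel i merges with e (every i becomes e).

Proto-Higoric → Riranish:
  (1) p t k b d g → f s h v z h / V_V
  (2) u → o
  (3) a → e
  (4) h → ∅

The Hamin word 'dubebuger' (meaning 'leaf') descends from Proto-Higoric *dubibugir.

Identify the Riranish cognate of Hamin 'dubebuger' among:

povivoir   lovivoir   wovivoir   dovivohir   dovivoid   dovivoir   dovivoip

Riranish: *dubibugir
  dubibugir → duvivuhir   [intervocalic lenition]
  duvivuhir → dovivohir   [vowel merger]
  dovivohir (rule 3 does not apply)
  dovivohir → dovivoir   [h-loss]
  giving Riranish dovivoir.
The other candidates each miss or misapply at least one Riranish change.

dovivoir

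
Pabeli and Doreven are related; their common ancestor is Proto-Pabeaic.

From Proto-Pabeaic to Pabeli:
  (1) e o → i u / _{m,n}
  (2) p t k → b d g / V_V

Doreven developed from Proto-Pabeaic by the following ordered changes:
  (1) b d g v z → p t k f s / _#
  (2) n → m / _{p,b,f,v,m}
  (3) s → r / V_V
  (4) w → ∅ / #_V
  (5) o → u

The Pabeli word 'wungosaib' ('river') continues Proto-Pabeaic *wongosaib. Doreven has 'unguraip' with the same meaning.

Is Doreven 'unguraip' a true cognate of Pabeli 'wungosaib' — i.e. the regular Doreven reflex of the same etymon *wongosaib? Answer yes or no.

yes

Derive the expected Doreven reflex of *wongosaib:
Doreven: start from *wongosaib.
  rule 1 (final devoicing): wongosaib → wongosaip
  rule 2: no change — wongosaip
  rule 3 (rhotacism): wongosaip → wongoraip
  rule 4 (glide loss): wongoraip → ongoraip
  rule 5 (vowel merger): ongoraip → unguraip
  ⇒ Doreven unguraip
Doreven 'unguraip' matches the regular reflex exactly, so the pair is cognate.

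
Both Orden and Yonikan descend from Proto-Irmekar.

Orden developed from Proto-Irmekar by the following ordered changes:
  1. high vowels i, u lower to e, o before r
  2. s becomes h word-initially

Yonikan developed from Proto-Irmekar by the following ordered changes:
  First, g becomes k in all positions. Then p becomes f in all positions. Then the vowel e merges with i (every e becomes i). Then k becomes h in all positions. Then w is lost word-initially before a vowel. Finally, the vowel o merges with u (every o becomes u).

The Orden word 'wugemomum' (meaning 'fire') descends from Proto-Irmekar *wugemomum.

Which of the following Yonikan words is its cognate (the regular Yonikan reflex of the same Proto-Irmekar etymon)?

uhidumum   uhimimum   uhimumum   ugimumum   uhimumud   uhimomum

uhimumum

Yonikan: start from *wugemomum.
  rule 1 (unconditioned shift): wugemomum → wukemomum
  rule 2: no change — wukemomum
  rule 3 (vowel merger): wukemomum → wukimomum
  rule 4 (unconditioned shift): wukimomum → wuhimomum
  rule 5 (glide loss): wuhimomum → uhimomum
  rule 6 (vowel merger): uhimomum → uhimumum
  ⇒ Yonikan uhimumum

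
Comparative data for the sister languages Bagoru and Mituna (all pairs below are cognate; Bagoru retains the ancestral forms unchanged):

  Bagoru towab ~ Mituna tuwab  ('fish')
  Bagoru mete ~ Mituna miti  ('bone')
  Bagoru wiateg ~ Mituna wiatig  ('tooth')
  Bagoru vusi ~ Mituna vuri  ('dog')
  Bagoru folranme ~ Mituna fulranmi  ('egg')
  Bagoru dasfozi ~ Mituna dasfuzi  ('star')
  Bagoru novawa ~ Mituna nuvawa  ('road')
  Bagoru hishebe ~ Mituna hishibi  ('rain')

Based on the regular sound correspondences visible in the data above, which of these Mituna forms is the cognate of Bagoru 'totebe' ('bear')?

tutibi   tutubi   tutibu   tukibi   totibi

tutibi

towab ~ tuwab, folranme ~ fulranmi — Bagoru o corresponds to Mituna u after a consonant, before a consonant other than r, m, n, p, b, f, v.
hishebe ~ hishibi — Bagoru e corresponds to Mituna i after a consonant, before a labial obstruent.
mete ~ miti, folranme ~ fulranmi — Bagoru e corresponds to Mituna i word-finally.
Applying these to Bagoru 'totebe':
  totebe → tutebe   (o→u after a consonant, before a consonant other than r, m, n, p, b, f, v)
  tutebe → tutibe   (e→i after a consonant, before a labial obstruent)
  tutibe → tutibi   (e→i word-finally)
So the Mituna cognate is 'tutibi'.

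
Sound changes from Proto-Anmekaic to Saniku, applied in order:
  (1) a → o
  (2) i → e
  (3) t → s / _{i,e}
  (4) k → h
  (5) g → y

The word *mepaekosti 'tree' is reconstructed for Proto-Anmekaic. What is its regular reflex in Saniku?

mepoehosse

Saniku: start from *mepaekosti.
  rule 1 (vowel merger): mepaekosti → mepoekosti
  rule 2 (vowel merger): mepoekosti → mepoekoste
  rule 3 (palatalisation): mepoekoste → mepoekosse
  rule 4 (unconditioned shift): mepoekosse → mepoehosse
  rule 5: no change — mepoehosse
  ⇒ Saniku mepoehosse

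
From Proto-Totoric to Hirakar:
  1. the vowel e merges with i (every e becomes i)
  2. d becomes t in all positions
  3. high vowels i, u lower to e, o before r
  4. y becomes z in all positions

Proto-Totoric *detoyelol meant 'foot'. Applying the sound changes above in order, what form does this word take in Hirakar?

titozilol

Hirakar: *detoyelol > ditoyilol > titoyilol > titozilol  (by vowel merger, unconditioned shift, unconditioned shift)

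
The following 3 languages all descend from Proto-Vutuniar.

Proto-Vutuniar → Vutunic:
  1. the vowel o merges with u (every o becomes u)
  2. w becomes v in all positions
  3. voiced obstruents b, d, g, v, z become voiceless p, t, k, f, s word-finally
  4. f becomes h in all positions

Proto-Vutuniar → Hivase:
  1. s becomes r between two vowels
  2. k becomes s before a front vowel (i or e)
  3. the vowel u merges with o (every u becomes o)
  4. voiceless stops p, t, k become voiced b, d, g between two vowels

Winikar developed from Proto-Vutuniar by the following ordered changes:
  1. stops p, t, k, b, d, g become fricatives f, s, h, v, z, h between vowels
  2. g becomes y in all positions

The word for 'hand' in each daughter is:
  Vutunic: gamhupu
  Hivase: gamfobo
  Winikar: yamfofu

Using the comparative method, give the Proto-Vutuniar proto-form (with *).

*gamfopu

Position 4: Vutunic has h, Hivase has f, Winikar has f. Hivase preserves f here (none of its changes turn any other segment into f), so the proto-segment is *f.
Position 6: Vutunic has p, Hivase has b, Winikar has f. Taking the neighbouring segments as reconstructed: Vutunic p can only go back to *p; Hivase b could go back to *p or *b; Winikar f could go back to *p or *f — the one source consistent with every daughter is *p.
Verify the candidate proto-form against each daughter:
Vutunic: *gamfopu > gamfupu > gamhupu  (by vowel merger, unconditioned shift)
Hivase: *gamfopu > gamfopo > gamfobo  (by vowel merger, intervocalic voicing)
Winikar: *gamfopu
  gamfopu → gamfofu   [intervocalic lenition]
  gamfofu → yamfofu   [unconditioned shift]
  giving Winikar yamfofu.
*gamfopu is the unique common source.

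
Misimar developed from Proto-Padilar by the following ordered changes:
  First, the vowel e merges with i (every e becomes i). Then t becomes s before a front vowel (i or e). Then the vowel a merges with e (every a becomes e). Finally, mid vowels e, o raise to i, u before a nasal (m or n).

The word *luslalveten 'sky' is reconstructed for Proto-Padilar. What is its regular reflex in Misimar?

luslelvisin

Misimar: start from *luslalveten.
  rule 1 (vowel merger): luslalveten → luslalvitin
  rule 2 (palatalisation): luslalvitin → luslalvisin
  rule 3 (vowel merger): luslalvisin → luslelvisin
  rule 4: no change — luslelvisin
  ⇒ Misimar luslelvisin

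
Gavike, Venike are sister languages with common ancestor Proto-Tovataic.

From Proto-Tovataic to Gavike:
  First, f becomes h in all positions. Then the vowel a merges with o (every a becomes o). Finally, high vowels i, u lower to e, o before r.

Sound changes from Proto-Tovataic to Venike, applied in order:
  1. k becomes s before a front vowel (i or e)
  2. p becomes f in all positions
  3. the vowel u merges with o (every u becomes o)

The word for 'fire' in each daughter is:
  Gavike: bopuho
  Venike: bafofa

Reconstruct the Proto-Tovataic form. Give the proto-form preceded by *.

Position 5: Gavike has h, Venike has f. Taking the neighbouring segments as reconstructed: Gavike h could go back to *f or *h; Venike f could go back to *p or *f — the one source consistent with every daughter is *f.
Position 4: Gavike has u, Venike has o. Gavike preserves u here (none of its changes turn any other segment into u), so the proto-segment is *u.
Verify the candidate proto-form against each daughter:
Gavike: *bapufa
  bapufa → bapuha   [unconditioned shift]
  bapuha → bopuho   [vowel merger]
  bopuho (rule 3 does not apply)
  giving Gavike bopuho.
Venike: *bapufa > bafufa > bafofa  (by unconditioned shift, vowel merger)
*bapufa is the unique common source.

*bapufa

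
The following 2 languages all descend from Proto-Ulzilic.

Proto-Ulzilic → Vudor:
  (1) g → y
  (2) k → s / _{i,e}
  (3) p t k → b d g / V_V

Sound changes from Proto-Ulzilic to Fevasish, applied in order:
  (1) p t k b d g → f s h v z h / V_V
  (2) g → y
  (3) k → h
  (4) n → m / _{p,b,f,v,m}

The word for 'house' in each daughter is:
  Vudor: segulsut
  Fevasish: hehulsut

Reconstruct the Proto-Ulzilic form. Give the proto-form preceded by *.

*kekulsut

Position 1: Vudor has s, Fevasish has h. Taking the neighbouring segments as reconstructed: Vudor s could go back to *k or *s; Fevasish h could go back to *k or *h — the one source consistent with every daughter is *k.
Position 3: Vudor has g, Fevasish has h. In Vudor, g can only continue *k, so the proto-segment is *k.
Verify the candidate proto-form against each daughter:
Vudor: start from *kekulsut.
  rule 1: no change — kekulsut
  rule 2 (palatalisation): kekulsut → sekulsut
  rule 3 (intervocalic voicing): sekulsut → segulsut
  ⇒ Vudor segulsut
Fevasish: *kekulsut > kehulsut > hehulsut  (by intervocalic lenition, unconditioned shift)
Only *kekulsut yields all of Vudor segulsut, Fevasish hehulsut.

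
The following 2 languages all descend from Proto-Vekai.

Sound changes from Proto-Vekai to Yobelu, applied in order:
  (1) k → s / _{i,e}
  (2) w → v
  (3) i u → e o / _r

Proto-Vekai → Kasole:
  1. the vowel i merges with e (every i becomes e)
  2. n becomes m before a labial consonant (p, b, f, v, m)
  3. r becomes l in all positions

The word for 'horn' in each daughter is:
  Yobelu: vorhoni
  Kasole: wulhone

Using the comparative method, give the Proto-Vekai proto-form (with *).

*wurhoni

Position 2: Yobelu has o, Kasole has u. Kasole preserves u here (none of its changes turn any other segment into u), so the proto-segment is *u.
Position 1: Yobelu has v, Kasole has w. Kasole preserves w here (none of its changes turn any other segment into w), so the proto-segment is *w.
This points to *wurhoni. Verify forward in each daughter:
Yobelu: start from *wurhoni.
  rule 1: no change — wurhoni
  rule 2 (unconditioned shift): wurhoni → vurhoni
  rule 3 (pre-rhotic lowering): vurhoni → vorhoni
  ⇒ Yobelu vorhoni
Kasole: *wurhoni > wurhone > wulhone  (by vowel merger, unconditioned shift)
*wurhoni is the unique common source.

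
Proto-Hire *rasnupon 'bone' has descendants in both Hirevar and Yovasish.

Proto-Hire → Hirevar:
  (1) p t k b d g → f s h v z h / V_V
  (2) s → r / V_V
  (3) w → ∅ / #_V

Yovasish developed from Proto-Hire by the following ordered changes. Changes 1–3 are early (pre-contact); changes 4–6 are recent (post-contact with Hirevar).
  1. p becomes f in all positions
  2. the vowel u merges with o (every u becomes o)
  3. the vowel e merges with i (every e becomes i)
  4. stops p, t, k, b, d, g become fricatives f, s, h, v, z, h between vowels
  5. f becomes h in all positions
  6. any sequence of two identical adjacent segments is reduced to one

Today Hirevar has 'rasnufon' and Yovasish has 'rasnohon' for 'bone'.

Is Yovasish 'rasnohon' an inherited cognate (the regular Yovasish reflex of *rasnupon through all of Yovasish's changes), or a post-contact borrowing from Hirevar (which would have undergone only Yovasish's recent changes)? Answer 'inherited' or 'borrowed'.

If inherited, *rasnupon would pass through all of Yovasish's changes:
Yovasish: *rasnupon > rasnufon > rasnofon > rasnohon  (by unconditioned shift, vowel merger, unconditioned shift)
If borrowed from Hirevar 'rasnufon' after the early changes, it would undergo only the recent ones:
  rule 4 (intervocalic lenition): no change (rasnufon)
  rule 5 (unconditioned shift): rasnufon → rasnuhon
  rule 6 (degemination): no change (rasnuhon)
  ⇒ as a loan: rasnuhon
Yovasish 'rasnohon' matches the inherited outcome exactly, so it is an inherited cognate, not a loan.

inherited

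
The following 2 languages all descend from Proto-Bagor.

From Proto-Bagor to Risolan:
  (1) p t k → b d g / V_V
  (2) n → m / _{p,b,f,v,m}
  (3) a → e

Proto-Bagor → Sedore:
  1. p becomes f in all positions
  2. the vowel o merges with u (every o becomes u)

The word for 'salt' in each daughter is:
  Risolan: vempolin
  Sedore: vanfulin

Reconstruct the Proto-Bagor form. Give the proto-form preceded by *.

*vanpolin

Position 5: Risolan has o, Sedore has u. Risolan preserves o here (none of its changes turn any other segment into o), so the proto-segment is *o.
Position 4: Risolan has p, Sedore has f. Risolan preserves p here (none of its changes turn any other segment into p), so the proto-segment is *p.
Position 2: Risolan has e, Sedore has a. Sedore preserves a here (none of its changes turn any other segment into a), so the proto-segment is *a.
Continuing position by position gives *vanpolin; check it forward:
Risolan: *vanpolin
  vanpolin (rule 1 does not apply)
  vanpolin → vampolin   [nasal place assimilation]
  vampolin → vempolin   [vowel merger]
  giving Risolan vempolin.
Sedore: *vanpolin
  vanpolin → vanfolin   [unconditioned shift]
  vanfolin → vanfulin   [vowel merger]
  giving Sedore vanfulin.
*vanpolin is the unique common source.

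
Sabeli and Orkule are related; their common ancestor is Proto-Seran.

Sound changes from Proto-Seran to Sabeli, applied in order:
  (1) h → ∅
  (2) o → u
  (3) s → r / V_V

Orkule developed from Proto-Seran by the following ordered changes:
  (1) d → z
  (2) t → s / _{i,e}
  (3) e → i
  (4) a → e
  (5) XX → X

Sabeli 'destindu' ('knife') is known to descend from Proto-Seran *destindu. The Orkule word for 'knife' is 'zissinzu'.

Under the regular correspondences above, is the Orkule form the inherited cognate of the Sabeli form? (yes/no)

Derive the expected Orkule reflex of *destindu:
Orkule: start from *destindu.
  rule 1 (unconditioned shift): destindu → zestinzu
  rule 2 (palatalisation): zestinzu → zessinzu
  rule 3 (vowel merger): zessinzu → zissinzu
  rule 4: no change — zissinzu
  rule 5 (degemination): zissinzu → zisinzu
  ⇒ Orkule zisinzu
The regular Orkule reflex would be 'zisinzu', but the attested form is 'zissinzu'. The correspondence is irregular, so they are not cognates (the Orkule form has a different source).

no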